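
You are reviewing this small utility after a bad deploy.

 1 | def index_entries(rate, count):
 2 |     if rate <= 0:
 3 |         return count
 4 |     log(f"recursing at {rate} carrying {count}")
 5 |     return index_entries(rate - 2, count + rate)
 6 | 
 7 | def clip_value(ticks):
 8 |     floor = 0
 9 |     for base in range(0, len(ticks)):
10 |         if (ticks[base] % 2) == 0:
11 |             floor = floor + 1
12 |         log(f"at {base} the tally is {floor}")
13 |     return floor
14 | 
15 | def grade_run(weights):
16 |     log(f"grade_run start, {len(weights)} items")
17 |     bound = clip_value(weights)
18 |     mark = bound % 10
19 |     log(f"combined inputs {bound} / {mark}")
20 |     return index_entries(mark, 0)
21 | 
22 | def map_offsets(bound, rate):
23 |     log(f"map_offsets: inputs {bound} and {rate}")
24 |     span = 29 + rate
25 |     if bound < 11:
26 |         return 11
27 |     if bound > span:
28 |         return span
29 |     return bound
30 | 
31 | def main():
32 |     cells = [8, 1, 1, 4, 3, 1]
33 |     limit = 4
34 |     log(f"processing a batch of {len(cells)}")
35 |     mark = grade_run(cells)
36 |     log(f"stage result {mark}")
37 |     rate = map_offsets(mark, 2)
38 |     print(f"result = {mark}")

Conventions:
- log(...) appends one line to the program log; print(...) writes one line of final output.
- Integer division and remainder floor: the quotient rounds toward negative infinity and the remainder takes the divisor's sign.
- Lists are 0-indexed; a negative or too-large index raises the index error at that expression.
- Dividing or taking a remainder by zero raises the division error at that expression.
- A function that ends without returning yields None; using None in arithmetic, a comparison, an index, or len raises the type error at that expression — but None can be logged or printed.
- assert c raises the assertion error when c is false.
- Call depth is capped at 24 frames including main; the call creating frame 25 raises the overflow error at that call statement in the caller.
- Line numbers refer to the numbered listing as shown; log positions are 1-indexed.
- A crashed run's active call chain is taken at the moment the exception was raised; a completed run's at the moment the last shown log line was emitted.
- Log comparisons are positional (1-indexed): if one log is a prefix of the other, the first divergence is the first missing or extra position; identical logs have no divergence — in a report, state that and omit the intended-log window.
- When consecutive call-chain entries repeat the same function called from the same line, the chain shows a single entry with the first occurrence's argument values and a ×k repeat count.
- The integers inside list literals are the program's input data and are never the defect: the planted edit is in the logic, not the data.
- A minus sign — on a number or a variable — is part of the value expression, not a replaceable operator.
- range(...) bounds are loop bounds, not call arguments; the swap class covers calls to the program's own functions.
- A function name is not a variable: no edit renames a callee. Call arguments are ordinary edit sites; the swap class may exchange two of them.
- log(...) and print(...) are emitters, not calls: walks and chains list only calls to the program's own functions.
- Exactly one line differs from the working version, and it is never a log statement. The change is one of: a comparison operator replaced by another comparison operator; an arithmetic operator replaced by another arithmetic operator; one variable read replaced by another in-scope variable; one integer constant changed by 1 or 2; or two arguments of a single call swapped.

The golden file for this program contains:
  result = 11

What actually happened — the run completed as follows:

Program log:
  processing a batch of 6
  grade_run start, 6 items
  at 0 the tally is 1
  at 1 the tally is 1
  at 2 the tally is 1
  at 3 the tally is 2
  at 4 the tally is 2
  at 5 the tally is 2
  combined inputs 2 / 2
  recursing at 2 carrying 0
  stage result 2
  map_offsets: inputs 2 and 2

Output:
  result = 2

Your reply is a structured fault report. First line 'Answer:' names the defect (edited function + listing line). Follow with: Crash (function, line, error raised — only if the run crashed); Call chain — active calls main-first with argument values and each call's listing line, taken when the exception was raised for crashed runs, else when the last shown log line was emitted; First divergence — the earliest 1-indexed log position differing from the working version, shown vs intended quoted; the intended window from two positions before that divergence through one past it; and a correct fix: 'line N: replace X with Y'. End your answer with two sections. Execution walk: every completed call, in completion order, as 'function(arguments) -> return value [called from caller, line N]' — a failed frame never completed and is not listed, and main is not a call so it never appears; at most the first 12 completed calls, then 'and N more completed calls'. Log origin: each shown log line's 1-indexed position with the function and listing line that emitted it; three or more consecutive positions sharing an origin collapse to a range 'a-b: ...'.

Answer: the defect is in main at line 38.
The tell: Nothing in the log betrays the bug — only the output does.
Call chain: main -> map_offsets(2, 2) (called at line 37).
First divergence: none; the two logs match at every position.
Execution walk:
  clip_value([8, 1, 1, 4, 3, 1]) -> 2  [called from grade_run, line 17]
  index_entries(0, 2) -> 2  [called from index_entries, line 5]
  index_entries(2, 0) -> 2  [called from grade_run, line 20]
  grade_run([8, 1, 1, 4, 3, 1]) -> 2  [called from main, line 35]
  map_offsets(2, 2) -> 11  [called from main, line 37]
Log origin:
  1: from main, line 34
  2: from grade_run, line 16
  3-8: from clip_value, line 12
  9: from grade_run, line 19
  10: from index_entries, line 4
  11: from main, line 36
  12: from map_offsets, line 23
A correct fix: line 38: replace `mark` with `rate`.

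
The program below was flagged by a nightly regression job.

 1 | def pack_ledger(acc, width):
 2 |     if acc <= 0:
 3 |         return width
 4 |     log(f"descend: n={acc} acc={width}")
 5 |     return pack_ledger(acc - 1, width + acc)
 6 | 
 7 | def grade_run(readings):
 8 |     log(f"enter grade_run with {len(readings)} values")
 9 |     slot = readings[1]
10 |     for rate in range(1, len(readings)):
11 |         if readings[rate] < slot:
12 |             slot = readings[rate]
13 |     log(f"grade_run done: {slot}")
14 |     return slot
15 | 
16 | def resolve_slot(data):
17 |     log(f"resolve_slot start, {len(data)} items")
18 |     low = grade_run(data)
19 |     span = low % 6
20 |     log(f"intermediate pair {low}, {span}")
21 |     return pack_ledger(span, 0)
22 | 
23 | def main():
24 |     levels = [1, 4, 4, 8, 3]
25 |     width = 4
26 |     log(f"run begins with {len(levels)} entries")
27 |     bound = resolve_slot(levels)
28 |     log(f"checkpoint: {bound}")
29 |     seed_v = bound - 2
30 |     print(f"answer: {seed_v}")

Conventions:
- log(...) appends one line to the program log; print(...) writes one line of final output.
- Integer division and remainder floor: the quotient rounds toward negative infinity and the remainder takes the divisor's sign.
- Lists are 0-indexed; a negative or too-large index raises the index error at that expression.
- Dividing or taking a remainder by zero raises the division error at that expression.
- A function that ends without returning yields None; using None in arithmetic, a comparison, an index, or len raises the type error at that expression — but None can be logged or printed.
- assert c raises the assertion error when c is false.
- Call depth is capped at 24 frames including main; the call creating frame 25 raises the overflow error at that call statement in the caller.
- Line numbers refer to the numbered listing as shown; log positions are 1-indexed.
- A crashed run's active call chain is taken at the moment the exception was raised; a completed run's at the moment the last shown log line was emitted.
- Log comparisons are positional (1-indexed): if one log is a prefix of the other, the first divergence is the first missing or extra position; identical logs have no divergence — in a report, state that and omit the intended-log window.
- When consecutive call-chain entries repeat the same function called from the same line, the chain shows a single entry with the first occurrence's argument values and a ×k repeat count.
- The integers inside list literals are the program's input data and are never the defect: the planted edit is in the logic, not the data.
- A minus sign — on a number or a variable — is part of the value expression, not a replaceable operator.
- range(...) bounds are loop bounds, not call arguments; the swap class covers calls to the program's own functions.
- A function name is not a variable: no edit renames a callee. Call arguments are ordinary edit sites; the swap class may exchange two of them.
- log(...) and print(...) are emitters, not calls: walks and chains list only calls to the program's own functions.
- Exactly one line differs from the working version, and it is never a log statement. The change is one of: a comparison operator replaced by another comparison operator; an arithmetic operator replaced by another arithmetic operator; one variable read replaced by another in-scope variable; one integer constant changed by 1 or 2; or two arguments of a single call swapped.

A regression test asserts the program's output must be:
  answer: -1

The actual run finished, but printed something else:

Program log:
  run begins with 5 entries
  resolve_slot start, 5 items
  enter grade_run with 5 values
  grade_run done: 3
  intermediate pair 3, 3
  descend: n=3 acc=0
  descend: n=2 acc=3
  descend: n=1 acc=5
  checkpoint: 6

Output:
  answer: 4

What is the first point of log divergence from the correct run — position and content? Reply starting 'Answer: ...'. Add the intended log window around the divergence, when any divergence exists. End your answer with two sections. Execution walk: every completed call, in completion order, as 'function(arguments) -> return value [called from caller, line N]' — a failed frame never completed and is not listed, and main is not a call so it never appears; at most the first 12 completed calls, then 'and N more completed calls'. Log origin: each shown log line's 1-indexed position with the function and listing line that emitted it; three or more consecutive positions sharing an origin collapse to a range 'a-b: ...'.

Answer: position 4 — the shown line 'grade_run done: 3' should read 'grade_run done: 1'.
Intended log window:
  2: resolve_slot start, 5 items
  3: enter grade_run with 5 values
  4: grade_run done: 1
  5: intermediate pair 1, 1
Execution walk:
  grade_run([1, 4, 4, 8, 3]) -> 3  [called from resolve_slot, line 18]
  pack_ledger(0, 6) -> 6  [called from pack_ledger, line 5]
  pack_ledger(1, 5) -> 6  [called from pack_ledger, line 5]
  pack_ledger(2, 3) -> 6  [called from pack_ledger, line 5]
  pack_ledger(3, 0) -> 6  [called from resolve_slot, line 21]
  resolve_slot([1, 4, 4, 8, 3]) -> 6  [called from main, line 27]
Log line origins:
  1: logged in main at line 26
  2: logged in resolve_slot at line 17
  3: logged in grade_run at line 8
  4: logged in grade_run at line 13
  5: logged in resolve_slot at line 20
  6-8: logged in pack_ledger at line 4
  9: logged in main at line 28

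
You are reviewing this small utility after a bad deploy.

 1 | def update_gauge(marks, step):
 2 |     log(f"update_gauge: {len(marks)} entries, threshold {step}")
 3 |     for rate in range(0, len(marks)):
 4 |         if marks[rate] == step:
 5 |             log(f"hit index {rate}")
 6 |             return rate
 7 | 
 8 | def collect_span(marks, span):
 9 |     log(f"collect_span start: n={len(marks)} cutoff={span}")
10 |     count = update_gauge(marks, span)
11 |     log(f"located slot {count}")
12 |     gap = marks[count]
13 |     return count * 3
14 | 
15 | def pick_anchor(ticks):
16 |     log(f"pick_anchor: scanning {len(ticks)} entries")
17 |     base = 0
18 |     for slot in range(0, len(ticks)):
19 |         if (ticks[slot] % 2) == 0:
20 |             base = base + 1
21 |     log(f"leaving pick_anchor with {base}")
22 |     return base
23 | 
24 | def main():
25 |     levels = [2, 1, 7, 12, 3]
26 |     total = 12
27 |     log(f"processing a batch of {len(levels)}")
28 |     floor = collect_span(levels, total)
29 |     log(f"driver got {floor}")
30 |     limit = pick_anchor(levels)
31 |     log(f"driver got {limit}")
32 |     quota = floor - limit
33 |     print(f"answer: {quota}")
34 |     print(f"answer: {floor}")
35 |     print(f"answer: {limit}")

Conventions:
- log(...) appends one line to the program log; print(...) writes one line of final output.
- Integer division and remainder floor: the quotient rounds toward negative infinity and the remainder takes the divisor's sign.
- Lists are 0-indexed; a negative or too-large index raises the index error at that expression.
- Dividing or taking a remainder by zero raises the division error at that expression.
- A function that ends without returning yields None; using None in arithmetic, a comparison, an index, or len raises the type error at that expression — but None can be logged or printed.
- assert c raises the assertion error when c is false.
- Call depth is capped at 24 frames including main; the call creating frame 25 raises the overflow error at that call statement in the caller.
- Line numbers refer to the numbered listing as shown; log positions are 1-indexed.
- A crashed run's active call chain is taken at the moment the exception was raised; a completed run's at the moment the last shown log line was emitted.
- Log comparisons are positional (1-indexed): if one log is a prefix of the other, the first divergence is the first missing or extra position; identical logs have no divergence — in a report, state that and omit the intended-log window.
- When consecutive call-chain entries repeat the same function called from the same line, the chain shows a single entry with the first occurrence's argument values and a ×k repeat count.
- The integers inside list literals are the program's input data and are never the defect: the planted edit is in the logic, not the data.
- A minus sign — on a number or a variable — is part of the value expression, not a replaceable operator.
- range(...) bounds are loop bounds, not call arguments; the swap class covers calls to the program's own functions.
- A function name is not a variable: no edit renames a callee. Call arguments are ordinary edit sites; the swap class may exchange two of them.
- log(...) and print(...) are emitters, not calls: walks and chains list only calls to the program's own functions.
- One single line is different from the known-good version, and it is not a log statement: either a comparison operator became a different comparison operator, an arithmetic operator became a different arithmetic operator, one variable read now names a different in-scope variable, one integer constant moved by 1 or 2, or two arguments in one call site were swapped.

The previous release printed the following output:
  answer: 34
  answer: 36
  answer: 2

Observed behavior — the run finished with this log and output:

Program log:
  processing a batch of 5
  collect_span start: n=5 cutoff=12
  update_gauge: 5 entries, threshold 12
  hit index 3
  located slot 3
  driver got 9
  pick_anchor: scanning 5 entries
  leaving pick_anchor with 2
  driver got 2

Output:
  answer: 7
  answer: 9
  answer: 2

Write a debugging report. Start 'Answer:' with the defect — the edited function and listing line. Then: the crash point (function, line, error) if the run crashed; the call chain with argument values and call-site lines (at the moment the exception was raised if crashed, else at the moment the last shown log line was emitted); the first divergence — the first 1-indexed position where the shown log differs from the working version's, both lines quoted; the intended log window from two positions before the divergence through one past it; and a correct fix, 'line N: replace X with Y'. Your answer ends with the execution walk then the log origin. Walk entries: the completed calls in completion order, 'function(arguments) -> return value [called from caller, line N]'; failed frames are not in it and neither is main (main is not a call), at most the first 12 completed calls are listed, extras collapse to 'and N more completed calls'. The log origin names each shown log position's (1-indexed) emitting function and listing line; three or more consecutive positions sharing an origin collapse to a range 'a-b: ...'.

Answer: the defect is in collect_span at line 13.
The tell: Position 6 is the first bad log line: 'driver got 9' should read 'driver got 36'.
Call chain: main.
First divergence: position 6 — shown 'driver got 9', intended 'driver got 36'.
Intended log window:
  4: hit index 3
  5: located slot 3
  6: driver got 36
  7: pick_anchor: scanning 5 entries
Execution walk:
  update_gauge([2, 1, 7, 12, 3], 12) -> 3  [called from collect_span, line 10]
  collect_span([2, 1, 7, 12, 3], 12) -> 9  [called from main, line 28]
  pick_anchor([2, 1, 7, 12, 3]) -> 2  [called from main, line 30]
Origin of each log line:
  1: from main, line 27
  2: from collect_span, line 9
  3: from update_gauge, line 2
  4: from update_gauge, line 5
  5: from collect_span, line 11
  6: from main, line 29
  7: from pick_anchor, line 16
  8: from pick_anchor, line 21
  9: from main, line 31
A correct fix: line 13: replace `count` with `gap`.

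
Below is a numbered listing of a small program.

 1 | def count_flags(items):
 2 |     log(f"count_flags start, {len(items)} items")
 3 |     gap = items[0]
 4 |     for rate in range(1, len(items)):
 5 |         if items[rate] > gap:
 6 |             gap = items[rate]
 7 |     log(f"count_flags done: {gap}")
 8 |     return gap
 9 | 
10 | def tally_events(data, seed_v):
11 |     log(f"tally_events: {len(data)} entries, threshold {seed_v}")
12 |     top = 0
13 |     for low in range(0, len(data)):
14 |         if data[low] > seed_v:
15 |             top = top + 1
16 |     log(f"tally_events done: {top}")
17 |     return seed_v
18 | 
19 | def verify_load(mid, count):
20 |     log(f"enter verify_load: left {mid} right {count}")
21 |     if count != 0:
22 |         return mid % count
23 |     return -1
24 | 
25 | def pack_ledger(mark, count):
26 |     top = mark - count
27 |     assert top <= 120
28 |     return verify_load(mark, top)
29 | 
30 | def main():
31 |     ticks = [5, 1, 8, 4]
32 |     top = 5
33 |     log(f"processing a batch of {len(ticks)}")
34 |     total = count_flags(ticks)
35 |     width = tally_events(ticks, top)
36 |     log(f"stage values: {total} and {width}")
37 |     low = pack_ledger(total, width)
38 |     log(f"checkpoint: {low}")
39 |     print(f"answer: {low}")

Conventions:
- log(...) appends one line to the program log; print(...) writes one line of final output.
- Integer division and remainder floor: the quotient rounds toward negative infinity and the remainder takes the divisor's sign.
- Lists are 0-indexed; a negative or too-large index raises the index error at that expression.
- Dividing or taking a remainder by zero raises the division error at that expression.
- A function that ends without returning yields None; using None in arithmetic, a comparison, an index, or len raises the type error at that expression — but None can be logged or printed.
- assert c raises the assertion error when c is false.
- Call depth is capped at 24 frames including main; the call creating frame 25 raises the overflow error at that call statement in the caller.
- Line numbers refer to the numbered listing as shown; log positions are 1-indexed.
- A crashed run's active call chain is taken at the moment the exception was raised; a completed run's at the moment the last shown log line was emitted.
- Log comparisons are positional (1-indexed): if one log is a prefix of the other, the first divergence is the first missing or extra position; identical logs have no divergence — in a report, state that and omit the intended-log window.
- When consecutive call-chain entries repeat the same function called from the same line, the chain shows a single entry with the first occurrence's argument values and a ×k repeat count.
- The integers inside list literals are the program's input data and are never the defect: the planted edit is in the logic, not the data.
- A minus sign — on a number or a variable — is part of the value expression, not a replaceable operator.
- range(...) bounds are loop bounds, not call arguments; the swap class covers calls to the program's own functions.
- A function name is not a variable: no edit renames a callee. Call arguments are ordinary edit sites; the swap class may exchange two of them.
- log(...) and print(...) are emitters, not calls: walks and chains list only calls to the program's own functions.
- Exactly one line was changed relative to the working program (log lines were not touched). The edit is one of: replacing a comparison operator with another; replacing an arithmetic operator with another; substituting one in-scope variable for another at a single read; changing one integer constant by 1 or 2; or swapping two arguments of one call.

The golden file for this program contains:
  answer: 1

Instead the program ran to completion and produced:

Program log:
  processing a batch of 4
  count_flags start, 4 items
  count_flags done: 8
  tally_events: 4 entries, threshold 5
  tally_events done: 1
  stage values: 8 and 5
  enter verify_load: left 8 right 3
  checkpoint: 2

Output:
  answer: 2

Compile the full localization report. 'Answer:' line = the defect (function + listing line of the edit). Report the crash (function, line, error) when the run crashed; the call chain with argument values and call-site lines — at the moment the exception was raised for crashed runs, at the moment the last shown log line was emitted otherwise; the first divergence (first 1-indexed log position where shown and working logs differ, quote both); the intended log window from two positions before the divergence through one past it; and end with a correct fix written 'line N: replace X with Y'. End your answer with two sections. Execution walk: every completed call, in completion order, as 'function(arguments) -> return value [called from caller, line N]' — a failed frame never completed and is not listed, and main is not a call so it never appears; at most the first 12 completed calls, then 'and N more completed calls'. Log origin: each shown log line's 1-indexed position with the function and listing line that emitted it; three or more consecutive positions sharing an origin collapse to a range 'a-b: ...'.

Answer: the defect is in tally_events at line 17.
The tell: Log line 6 is where behavior first shows: 'stage values: 8 and 5' appears instead of 'stage values: 8 and 1'.
Call chain: main.
First divergence: at position 6 the run shows 'stage values: 8 and 5' where the working version logs 'stage values: 8 and 1'.
Intended log window:
  4: tally_events: 4 entries, threshold 5
  5: tally_events done: 1
  6: stage values: 8 and 1
  7: enter verify_load: left 8 right 7
Execution walk:
  count_flags([5, 1, 8, 4]) -> 8  [called from main, line 34]
  tally_events([5, 1, 8, 4], 5) -> 5  [called from main, line 35]
  verify_load(8, 3) -> 2  [called from pack_ledger, line 28]
  pack_ledger(8, 5) -> 2  [called from main, line 37]
Origin of each log line:
  1: logged in main at line 33
  2: logged in count_flags at line 2
  3: logged in count_flags at line 7
  4: logged in tally_events at line 11
  5: logged in tally_events at line 16
  6: logged in main at line 36
  7: logged in verify_load at line 20
  8: logged in main at line 38
A correct fix: line 17: replace `seed_v` with `top`.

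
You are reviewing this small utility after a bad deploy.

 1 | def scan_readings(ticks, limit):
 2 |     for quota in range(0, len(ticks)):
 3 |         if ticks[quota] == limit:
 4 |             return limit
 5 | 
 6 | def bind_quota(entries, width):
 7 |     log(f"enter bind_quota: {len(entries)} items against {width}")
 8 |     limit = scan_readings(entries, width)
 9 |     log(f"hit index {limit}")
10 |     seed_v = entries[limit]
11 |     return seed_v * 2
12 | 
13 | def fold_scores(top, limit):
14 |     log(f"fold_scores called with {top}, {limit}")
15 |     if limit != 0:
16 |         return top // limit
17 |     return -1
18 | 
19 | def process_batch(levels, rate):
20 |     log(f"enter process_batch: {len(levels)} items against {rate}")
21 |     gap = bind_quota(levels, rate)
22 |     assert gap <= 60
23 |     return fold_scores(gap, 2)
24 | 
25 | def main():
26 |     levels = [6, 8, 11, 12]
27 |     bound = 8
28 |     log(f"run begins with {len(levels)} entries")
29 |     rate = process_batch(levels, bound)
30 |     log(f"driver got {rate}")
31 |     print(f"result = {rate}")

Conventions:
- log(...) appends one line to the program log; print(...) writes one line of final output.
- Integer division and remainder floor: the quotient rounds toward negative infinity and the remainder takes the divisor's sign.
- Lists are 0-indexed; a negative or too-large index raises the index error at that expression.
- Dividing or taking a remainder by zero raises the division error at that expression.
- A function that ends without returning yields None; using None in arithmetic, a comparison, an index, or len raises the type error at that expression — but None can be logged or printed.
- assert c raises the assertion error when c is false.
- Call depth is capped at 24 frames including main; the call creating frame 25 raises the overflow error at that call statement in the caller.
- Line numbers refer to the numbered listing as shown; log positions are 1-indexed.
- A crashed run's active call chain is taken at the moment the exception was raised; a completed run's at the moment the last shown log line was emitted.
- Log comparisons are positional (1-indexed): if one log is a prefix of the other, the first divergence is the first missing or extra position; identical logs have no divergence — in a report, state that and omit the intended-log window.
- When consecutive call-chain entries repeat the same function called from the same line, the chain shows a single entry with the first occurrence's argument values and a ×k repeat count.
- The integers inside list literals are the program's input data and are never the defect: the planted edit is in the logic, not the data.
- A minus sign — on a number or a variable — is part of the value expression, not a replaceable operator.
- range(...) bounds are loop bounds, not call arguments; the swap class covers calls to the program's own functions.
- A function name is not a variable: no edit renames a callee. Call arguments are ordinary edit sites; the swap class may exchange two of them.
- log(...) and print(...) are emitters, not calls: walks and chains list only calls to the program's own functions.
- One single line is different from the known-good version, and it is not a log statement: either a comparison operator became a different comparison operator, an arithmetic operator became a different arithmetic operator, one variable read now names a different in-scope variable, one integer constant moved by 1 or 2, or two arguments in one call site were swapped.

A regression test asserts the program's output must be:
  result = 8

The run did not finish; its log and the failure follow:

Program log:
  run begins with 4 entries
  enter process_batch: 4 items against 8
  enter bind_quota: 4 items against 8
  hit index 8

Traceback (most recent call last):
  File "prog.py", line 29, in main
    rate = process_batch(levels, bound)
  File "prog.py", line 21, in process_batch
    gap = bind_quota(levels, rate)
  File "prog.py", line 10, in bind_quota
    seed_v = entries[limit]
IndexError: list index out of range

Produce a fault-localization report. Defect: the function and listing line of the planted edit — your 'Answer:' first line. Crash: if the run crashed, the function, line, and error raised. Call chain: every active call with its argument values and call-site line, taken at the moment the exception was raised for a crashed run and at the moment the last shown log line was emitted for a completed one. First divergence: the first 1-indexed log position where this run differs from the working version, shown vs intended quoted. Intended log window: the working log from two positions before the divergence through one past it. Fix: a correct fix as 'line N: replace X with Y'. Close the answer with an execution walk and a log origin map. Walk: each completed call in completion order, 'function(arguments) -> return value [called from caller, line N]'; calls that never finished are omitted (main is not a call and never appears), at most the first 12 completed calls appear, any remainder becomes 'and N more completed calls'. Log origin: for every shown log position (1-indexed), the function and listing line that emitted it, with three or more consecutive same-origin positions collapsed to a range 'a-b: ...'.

Answer: the defect is in scan_readings at line 4.
The tell: At log position 4 the runs split — shown 'hit index 8', but the working version logs 'hit index 1'.
Crash: bind_quota, line 10, IndexError.
Call chain: main -> process_batch([6, 8, 11, 12], 8) (called at line 29) -> bind_quota([6, 8, 11, 12], 8) (called at line 21).
First divergence: at position 4 the run shows 'hit index 8' where the working version logs 'hit index 1'.
Intended log window:
  2: enter process_batch: 4 items against 8
  3: enter bind_quota: 4 items against 8
  4: hit index 1
  5: fold_scores called with 16, 2
Execution walk:
  scan_readings([6, 8, 11, 12], 8) -> 8  [called from bind_quota, line 8]
Log origin:
  1 — main, line 28
  2 — process_batch, line 20
  3 — bind_quota, line 7
  4 — bind_quota, line 9
A correct fix: line 4: replace `limit` with `quota`.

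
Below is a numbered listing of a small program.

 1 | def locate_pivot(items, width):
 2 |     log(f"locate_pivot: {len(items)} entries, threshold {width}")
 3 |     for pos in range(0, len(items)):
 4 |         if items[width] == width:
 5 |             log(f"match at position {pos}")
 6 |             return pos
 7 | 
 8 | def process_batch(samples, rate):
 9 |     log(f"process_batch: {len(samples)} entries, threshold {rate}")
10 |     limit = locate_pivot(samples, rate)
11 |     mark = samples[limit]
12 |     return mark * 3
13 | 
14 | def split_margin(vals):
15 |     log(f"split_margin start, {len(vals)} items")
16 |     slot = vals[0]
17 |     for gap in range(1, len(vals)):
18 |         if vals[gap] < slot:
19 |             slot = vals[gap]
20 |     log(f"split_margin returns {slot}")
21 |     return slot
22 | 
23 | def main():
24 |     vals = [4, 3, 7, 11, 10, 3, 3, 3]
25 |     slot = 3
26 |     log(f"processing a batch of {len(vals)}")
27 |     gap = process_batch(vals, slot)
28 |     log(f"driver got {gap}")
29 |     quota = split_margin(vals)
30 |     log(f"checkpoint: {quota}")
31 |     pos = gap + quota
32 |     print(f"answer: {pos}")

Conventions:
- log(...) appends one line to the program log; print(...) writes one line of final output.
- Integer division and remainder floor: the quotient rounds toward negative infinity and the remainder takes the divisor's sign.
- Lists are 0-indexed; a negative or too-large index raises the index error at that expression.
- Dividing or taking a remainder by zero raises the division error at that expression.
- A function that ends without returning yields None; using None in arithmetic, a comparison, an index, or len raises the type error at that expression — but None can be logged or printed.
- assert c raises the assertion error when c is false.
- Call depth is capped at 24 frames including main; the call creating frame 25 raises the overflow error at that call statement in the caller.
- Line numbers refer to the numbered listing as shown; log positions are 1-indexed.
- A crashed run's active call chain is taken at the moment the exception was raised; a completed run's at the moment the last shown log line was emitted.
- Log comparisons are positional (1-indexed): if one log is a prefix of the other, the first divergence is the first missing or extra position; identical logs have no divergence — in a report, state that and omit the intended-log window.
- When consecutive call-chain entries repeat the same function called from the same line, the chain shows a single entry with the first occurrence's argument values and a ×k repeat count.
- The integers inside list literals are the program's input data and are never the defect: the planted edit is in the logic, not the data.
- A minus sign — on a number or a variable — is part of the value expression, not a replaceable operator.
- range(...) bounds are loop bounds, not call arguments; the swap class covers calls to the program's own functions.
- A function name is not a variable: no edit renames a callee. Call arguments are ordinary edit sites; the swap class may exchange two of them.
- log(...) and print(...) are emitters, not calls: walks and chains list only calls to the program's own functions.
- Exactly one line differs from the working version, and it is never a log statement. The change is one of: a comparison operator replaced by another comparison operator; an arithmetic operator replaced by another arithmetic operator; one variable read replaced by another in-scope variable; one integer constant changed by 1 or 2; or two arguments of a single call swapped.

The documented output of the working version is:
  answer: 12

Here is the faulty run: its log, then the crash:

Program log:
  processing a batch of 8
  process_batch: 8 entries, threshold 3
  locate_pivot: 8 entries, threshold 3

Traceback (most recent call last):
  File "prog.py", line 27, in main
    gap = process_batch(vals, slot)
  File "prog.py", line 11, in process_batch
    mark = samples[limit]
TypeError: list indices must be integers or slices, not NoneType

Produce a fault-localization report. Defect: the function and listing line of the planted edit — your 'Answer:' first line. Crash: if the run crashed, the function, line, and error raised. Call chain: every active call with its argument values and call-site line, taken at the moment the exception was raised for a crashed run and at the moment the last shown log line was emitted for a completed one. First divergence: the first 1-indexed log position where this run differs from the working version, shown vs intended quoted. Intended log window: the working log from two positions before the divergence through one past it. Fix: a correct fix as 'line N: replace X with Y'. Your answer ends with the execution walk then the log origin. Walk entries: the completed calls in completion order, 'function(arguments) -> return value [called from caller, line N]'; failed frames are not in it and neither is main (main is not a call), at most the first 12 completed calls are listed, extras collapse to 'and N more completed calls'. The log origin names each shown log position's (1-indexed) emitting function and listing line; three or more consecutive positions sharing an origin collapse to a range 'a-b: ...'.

Answer: the defect is in locate_pivot at line 4.
Key observation: The log ends early — 3 lines, where the working version next logs 'match at position 1'.
Crash: process_batch, line 11, TypeError.
Call chain: main -> process_batch([4, 3, 7, 11, 10, 3, 3, 3], 3) (called at line 27).
First divergence: position 4 (shown log ended at 3 lines; the working version continues: 'match at position 1').
Intended log window:
  2: process_batch: 8 entries, threshold 3
  3: locate_pivot: 8 entries, threshold 3
  4: match at position 1
  5: driver got 9
Execution walk:
  locate_pivot([4, 3, 7, 11, 10, 3, 3, 3], 3) -> None  [called from process_batch, line 10]
Log line origins:
  1: from main, line 26
  2: from process_batch, line 9
  3: from locate_pivot, line 2
A correct fix: line 4: replace `items[width]` with `items[pos]`.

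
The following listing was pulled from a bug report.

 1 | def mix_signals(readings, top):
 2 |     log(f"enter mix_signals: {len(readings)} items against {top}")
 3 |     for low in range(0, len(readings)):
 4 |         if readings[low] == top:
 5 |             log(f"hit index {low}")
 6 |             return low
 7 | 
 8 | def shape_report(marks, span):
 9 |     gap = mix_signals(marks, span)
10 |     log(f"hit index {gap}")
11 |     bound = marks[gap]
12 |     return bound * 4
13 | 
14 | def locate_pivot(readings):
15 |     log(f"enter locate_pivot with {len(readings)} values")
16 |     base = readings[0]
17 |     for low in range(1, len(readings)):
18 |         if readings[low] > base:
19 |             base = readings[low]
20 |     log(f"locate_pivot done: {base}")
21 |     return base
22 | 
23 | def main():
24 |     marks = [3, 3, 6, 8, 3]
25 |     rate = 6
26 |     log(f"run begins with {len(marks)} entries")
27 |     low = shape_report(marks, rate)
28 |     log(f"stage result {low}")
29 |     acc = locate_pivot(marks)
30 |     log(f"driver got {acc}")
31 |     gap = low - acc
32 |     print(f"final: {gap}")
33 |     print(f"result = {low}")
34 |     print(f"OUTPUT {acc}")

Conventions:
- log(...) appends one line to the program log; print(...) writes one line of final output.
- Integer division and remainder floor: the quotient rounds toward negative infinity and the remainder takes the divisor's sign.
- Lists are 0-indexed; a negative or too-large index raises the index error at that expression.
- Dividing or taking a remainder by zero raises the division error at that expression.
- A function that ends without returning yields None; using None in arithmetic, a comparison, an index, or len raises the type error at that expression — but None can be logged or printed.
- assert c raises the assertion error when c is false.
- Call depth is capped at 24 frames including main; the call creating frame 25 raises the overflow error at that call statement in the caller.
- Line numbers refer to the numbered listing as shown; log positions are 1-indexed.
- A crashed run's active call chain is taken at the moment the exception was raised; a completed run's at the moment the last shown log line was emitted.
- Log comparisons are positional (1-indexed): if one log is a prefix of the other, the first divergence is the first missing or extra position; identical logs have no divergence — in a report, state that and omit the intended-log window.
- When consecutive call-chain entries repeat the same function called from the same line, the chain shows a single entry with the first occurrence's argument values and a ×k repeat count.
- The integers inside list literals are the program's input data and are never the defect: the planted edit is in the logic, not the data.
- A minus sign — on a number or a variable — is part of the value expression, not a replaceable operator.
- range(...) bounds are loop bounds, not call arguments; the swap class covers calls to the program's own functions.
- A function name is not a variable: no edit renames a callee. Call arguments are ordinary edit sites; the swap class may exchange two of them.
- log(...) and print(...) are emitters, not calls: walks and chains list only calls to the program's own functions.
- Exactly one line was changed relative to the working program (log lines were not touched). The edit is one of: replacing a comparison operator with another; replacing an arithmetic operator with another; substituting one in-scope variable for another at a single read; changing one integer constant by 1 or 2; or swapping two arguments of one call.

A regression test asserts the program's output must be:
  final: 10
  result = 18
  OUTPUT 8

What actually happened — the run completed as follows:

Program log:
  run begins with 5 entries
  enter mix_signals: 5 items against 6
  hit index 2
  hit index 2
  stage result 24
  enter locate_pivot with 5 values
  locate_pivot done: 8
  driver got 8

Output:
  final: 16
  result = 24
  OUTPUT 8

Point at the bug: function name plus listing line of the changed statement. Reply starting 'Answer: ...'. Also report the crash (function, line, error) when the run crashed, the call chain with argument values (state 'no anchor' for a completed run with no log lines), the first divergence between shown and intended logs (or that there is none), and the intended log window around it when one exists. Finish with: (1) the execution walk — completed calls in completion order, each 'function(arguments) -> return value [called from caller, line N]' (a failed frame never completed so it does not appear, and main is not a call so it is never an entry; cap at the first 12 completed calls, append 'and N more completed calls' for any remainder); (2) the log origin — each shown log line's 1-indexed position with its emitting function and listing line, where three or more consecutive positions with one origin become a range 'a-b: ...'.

Answer: the defect is in shape_report at line 12.
Key observation: The log first diverges at position 5: the faulty run prints 'stage result 24' where the working version prints 'stage result 18'.
Call chain: main.
First divergence: at position 5 the run shows 'stage result 24' where the working version logs 'stage result 18'.
Intended log window:
  3: hit index 2
  4: hit index 2
  5: stage result 18
  6: enter locate_pivot with 5 values
Execution walk:
  mix_signals([3, 3, 6, 8, 3], 6) -> 2  [called from shape_report, line 9]
  shape_report([3, 3, 6, 8, 3], 6) -> 24  [called from main, line 27]
  locate_pivot([3, 3, 6, 8, 3]) -> 8  [called from main, line 29]
Origin of each log line:
  1: logged in main at line 26
  2: logged in mix_signals at line 2
  3: logged in mix_signals at line 5
  4: logged in shape_report at line 10
  5: logged in main at line 28
  6: logged in locate_pivot at line 15
  7: logged in locate_pivot at line 20
  8: logged in main at line 30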